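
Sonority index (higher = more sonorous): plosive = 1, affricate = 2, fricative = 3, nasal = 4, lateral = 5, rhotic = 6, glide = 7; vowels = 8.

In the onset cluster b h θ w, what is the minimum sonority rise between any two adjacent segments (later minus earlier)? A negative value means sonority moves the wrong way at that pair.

0

/b/ — plosive, sonority 1.
/h/ — fricative, sonority 3.
/θ/ — fricative, sonority 3.
/w/ — glide, sonority 7.
/b/→/h/: change +2.
/h/→/θ/: change +0.
/θ/→/w/: change +4.
Minimum = 0.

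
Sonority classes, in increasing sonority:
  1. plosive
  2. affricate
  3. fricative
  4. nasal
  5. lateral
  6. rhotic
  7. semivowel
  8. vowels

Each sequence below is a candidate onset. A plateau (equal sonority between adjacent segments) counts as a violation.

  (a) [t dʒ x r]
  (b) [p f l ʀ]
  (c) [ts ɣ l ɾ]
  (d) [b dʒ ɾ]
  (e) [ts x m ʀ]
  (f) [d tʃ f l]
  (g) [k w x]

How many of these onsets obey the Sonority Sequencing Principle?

(a) 1-2-3-6 → obeys
(b) 1-3-5-6 → obeys
(c) 2-3-5-6 → obeys
(d) 1-2-6 → obeys
(e) 2-3-4-6 → obeys
(f) 1-2-3-5 → obeys
(g) 1-7-3 → violates

6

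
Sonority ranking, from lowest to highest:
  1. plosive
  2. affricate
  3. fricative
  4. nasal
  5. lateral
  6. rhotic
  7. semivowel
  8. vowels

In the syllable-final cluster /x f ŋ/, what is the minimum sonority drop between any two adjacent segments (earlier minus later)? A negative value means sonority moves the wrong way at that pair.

/x/ — fricative, sonority 3.
/f/ — fricative, sonority 3.
/ŋ/ — nasal, sonority 4.
/x/→/f/: change +0.
/f/→/ŋ/: change -1.
Minimum = -1.

-1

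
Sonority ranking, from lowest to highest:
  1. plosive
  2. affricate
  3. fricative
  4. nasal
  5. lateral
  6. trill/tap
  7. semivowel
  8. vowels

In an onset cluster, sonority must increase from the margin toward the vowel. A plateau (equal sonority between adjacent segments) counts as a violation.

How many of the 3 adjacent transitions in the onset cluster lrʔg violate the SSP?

/l/ — lateral, sonority 5.
/r/ — trill/tap, sonority 6.
/ʔ/ — plosive, sonority 1.
/g/ — plosive, sonority 1.
/l/→/r/: 5→6 (rises) — ok.
/r/→/ʔ/: 6→1 (does not rise) — violation.
/ʔ/→/g/: 1→1 (plateau) — violation.

2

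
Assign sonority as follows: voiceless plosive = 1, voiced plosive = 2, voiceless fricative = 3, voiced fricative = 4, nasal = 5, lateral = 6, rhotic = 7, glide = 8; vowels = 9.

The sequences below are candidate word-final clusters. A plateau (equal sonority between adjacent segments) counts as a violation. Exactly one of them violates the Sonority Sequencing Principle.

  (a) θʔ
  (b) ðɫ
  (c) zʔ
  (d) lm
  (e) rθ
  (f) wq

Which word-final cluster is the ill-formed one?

(a) θʔ: profile 3-1 — obeys.
(b) ðɫ: profile 4-6 — violates.
(c) zʔ: profile 4-1 — obeys.
(d) lm: profile 6-5 — obeys.
(e) rθ: profile 7-3 — obeys.
(f) wq: profile 8-1 — obeys.

b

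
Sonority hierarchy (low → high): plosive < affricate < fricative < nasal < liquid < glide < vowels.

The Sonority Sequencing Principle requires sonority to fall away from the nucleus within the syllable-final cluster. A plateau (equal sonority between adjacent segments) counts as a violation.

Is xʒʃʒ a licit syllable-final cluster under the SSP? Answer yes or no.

/x/: fricative = 3.
/ʒ/: fricative = 3.
/ʃ/: fricative = 3.
/ʒ/: fricative = 3.
The profile is 3-3-3-3. Between /x/ (3) and /ʒ/ (3) sonority does not fall, so the cluster violates the SSP.

no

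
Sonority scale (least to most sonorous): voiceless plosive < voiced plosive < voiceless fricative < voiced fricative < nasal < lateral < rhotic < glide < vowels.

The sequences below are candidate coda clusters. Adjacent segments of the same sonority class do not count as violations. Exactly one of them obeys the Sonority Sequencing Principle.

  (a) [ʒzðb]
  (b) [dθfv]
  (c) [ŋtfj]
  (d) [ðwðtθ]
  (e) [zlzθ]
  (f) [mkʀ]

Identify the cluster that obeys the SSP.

a

(a) sonority 4-4-4-2: well-formed.
(b) sonority 2-3-3-4: ill-formed.
(c) sonority 5-1-3-8: ill-formed.
(d) sonority 4-8-4-1-3: ill-formed.
(e) sonority 4-6-4-3: ill-formed.
(f) sonority 5-1-7: ill-formed.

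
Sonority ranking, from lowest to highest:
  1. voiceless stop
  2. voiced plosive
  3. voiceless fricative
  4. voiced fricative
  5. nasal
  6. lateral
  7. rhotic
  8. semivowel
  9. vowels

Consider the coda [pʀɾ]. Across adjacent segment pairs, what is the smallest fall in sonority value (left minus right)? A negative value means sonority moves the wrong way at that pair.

/p/ — voiceless stop, sonority 1.
/ʀ/ — rhotic, sonority 7.
/ɾ/ — rhotic, sonority 7.
/p/→/ʀ/: change -6.
/ʀ/→/ɾ/: change +0.
Minimum = -6.

-6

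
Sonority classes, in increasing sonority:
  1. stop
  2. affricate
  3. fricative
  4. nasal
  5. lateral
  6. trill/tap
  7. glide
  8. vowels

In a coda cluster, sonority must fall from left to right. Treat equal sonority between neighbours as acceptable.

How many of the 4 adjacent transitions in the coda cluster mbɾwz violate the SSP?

/m/ is a nasal (sonority 4).
/b/ is a stop (sonority 1).
/ɾ/ is a trill/tap (sonority 6).
/w/ is a glide (sonority 7).
/z/ is a fricative (sonority 3).
/m/→/b/: 4→1 (falls) — ok.
/b/→/ɾ/: 1→6 (does not fall) — violation.
/ɾ/→/w/: 6→7 (does not fall) — violation.
/w/→/z/: 7→3 (falls) — ok.

2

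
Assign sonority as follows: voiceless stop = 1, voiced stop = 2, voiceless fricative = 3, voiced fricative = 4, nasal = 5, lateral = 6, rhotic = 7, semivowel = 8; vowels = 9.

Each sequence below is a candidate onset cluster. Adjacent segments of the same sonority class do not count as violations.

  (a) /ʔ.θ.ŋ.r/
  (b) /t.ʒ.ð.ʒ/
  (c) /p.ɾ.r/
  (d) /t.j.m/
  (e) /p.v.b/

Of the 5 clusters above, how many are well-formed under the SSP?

(a) 1-3-5-7 → obeys
(b) 1-4-4-4 → obeys
(c) 1-7-7 → obeys
(d) 1-8-5 → violates
(e) 1-4-2 → violates

3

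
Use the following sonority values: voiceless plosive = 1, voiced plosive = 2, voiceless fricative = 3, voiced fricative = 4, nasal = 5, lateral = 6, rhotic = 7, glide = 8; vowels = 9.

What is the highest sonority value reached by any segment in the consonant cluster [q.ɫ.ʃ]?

/q/ is a voiceless plosive (sonority 1).
/ɫ/ is a lateral (sonority 6).
/ʃ/ is a voiceless fricative (sonority 3).
The maximum is 6.

6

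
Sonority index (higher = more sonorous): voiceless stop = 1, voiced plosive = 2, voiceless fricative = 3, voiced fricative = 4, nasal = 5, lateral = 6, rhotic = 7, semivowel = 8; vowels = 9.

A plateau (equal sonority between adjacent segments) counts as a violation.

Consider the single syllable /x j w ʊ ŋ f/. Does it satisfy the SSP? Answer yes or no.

Onset: /x/ is a voiceless fricative (sonority 3), /j/ is a semivowel (sonority 8), /w/ is a semivowel (sonority 8); then the nucleus /ʊ/ (sonority 9).
Onset profile 3-8-8-9 — does not strictly rise throughout.
Coda: /ŋ/ is a nasal (sonority 5), /f/ is a voiceless fricative (sonority 3).
Coda profile 9-5-3 — falls from the nucleus.

no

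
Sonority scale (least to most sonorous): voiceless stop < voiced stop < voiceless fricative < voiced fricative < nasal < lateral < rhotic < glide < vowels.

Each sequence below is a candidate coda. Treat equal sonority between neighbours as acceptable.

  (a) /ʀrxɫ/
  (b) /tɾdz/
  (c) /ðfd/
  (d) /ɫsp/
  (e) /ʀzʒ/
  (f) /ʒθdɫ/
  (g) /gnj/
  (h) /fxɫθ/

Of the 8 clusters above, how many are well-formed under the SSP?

3

(a) /ʀrxɫ/: profile 7-7-3-6 — violates.
(b) /tɾdz/: profile 1-7-2-4 — violates.
(c) /ðfd/: profile 4-3-2 — obeys.
(d) /ɫsp/: profile 6-3-1 — obeys.
(e) /ʀzʒ/: profile 7-4-4 — obeys.
(f) /ʒθdɫ/: profile 4-3-2-6 — violates.
(g) /gnj/: profile 2-5-8 — violates.
(h) /fxɫθ/: profile 3-3-6-3 — violates.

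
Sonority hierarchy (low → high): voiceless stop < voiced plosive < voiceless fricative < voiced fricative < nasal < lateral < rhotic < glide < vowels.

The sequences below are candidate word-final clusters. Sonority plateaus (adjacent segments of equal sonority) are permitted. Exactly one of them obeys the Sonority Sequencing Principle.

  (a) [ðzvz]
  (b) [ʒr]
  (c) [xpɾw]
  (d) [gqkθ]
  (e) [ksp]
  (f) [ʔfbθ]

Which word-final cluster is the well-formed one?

a

(a) sonority 4-4-4-4: well-formed.
(b) sonority 4-7: ill-formed.
(c) sonority 3-1-7-8: ill-formed.
(d) sonority 2-1-1-3: ill-formed.
(e) sonority 1-3-1: ill-formed.
(f) sonority 1-3-2-3: ill-formed.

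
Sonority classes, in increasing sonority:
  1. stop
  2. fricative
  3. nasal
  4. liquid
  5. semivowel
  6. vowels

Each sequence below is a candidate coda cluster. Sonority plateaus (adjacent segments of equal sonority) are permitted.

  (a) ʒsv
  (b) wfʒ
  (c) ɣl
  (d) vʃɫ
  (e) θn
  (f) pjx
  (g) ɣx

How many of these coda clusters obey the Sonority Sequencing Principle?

(a) ʒsv: profile 2-2-2 — obeys.
(b) wfʒ: profile 5-2-2 — obeys.
(c) ɣl: profile 2-4 — violates.
(d) vʃɫ: profile 2-2-4 — violates.
(e) θn: profile 2-3 — violates.
(f) pjx: profile 1-5-2 — violates.
(g) ɣx: profile 2-2 — obeys.

3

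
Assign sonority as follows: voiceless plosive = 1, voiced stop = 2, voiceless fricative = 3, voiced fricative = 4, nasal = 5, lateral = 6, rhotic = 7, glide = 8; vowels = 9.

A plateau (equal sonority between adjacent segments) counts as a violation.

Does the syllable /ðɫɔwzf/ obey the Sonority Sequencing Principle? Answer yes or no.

Onset: /ð/ is a voiced fricative (sonority 4), /ɫ/ is a lateral (sonority 6); then the nucleus /ɔ/ (sonority 9).
Onset profile 4-6-9 — rises to the nucleus.
Coda: /w/ is a glide (sonority 8), /z/ is a voiced fricative (sonority 4), /f/ is a voiceless fricative (sonority 3).
Coda profile 9-8-4-3 — falls from the nucleus.

yes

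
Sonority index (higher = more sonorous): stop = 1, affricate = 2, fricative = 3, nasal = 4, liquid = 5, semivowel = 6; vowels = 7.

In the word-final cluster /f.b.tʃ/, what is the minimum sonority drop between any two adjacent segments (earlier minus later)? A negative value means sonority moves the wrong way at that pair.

/f/: fricative = 3.
/b/: stop = 1.
/tʃ/: affricate = 2.
/f/→/b/: change +2.
/b/→/tʃ/: change -1.
Minimum = -1.

-1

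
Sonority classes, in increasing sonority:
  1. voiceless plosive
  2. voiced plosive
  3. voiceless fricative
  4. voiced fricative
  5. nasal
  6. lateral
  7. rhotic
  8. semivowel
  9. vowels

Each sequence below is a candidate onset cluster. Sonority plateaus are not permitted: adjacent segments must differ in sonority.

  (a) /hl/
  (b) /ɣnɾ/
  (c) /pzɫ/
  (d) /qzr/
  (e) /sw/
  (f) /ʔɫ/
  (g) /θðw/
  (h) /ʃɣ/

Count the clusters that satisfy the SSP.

(a) /hl/: profile 3-6 — obeys.
(b) /ɣnɾ/: profile 4-5-7 — obeys.
(c) /pzɫ/: profile 1-4-6 — obeys.
(d) /qzr/: profile 1-4-7 — obeys.
(e) /sw/: profile 3-8 — obeys.
(f) /ʔɫ/: profile 1-6 — obeys.
(g) /θðw/: profile 3-4-8 — obeys.
(h) /ʃɣ/: profile 3-4 — obeys.

8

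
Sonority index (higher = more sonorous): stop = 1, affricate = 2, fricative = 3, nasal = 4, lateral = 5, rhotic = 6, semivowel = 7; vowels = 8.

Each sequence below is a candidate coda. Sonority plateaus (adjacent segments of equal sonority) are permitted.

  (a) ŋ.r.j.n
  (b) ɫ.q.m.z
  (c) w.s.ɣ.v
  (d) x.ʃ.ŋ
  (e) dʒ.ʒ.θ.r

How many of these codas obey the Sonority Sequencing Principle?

(a) 4-6-7-4 → violates
(b) 5-1-4-3 → violates
(c) 7-3-3-3 → obeys
(d) 3-3-4 → violates
(e) 2-3-3-6 → violates

1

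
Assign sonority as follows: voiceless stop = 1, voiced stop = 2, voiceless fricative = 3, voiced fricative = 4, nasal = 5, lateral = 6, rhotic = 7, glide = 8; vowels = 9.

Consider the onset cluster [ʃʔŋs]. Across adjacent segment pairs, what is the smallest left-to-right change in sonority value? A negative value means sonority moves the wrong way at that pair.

/ʃ/: voiceless fricative = 3.
/ʔ/: voiceless stop = 1.
/ŋ/: nasal = 5.
/s/: voiceless fricative = 3.
/ʃ/→/ʔ/: change -2.
/ʔ/→/ŋ/: change +4.
/ŋ/→/s/: change -2.
Minimum = -2.

-2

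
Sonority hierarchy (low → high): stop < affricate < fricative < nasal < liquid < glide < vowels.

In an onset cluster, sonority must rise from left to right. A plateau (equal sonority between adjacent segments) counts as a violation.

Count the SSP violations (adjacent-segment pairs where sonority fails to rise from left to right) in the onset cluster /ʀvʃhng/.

/ʀ/ is a liquid (sonority 5).
/v/ is a fricative (sonority 3).
/ʃ/ is a fricative (sonority 3).
/h/ is a fricative (sonority 3).
/n/ is a nasal (sonority 4).
/g/ is a stop (sonority 1).
/ʀ/→/v/: 5→3 (does not rise) — violation.
/v/→/ʃ/: 3→3 (plateau) — violation.
/ʃ/→/h/: 3→3 (plateau) — violation.
/h/→/n/: 3→4 (rises) — ok.
/n/→/g/: 4→1 (does not rise) — violation.

4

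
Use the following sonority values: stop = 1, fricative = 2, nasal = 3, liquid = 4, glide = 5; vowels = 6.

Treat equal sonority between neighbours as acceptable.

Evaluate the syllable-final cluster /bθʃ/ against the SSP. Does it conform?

/b/: stop = 1.
/θ/: fricative = 2.
/ʃ/: fricative = 2.
The profile is 1-2-2. Between /b/ (1) and /θ/ (2) sonority does not fall, so the cluster violates the SSP.

no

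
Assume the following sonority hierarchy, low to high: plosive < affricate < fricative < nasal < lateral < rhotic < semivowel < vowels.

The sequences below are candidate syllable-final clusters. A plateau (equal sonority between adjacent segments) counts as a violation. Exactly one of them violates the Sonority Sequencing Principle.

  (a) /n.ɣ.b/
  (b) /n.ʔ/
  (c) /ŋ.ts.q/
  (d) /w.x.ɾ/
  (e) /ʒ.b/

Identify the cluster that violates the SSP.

(a) 4-3-1 → obeys
(b) 4-1 → obeys
(c) 4-2-1 → obeys
(d) 7-3-6 → violates
(e) 3-1 → obeys

d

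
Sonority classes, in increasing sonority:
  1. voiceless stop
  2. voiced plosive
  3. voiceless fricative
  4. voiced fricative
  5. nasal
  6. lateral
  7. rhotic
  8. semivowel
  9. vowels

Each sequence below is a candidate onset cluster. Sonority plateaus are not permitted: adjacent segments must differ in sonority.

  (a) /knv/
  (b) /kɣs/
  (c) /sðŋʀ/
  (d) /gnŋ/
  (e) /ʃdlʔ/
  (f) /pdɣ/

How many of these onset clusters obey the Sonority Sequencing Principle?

2

(a) /knv/: profile 1-5-4 — violates.
(b) /kɣs/: profile 1-4-3 — violates.
(c) /sðŋʀ/: profile 3-4-5-7 — obeys.
(d) /gnŋ/: profile 2-5-5 — violates.
(e) /ʃdlʔ/: profile 3-2-6-1 — violates.
(f) /pdɣ/: profile 1-2-4 — obeys.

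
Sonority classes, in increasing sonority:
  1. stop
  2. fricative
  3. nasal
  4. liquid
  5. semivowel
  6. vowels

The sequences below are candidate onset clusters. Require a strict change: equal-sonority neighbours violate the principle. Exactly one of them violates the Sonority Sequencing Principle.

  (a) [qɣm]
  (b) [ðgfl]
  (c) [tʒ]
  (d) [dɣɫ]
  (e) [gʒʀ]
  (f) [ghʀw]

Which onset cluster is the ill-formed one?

(a) sonority 1-2-3: well-formed.
(b) sonority 2-1-2-4: ill-formed.
(c) sonority 1-2: well-formed.
(d) sonority 1-2-4: well-formed.
(e) sonority 1-2-4: well-formed.
(f) sonority 1-2-4-5: well-formed.

b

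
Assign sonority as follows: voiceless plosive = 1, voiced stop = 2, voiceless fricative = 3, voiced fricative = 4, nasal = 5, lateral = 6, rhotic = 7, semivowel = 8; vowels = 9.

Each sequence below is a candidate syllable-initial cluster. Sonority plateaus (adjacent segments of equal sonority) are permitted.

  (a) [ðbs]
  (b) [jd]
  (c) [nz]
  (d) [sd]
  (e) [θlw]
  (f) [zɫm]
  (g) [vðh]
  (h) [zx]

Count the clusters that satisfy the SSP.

(a) 4-2-3 → violates
(b) 8-2 → violates
(c) 5-4 → violates
(d) 3-2 → violates
(e) 3-6-8 → obeys
(f) 4-6-5 → violates
(g) 4-4-3 → violates
(h) 4-3 → violates

1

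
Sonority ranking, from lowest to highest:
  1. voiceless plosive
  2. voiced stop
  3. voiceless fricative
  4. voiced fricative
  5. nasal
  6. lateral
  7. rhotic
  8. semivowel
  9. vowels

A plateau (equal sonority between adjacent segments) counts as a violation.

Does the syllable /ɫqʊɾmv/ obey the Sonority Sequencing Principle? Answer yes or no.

no

Onset: /ɫ/ is a lateral (sonority 6), /q/ is a voiceless plosive (sonority 1); then the nucleus /ʊ/ (sonority 9).
Onset profile 6-1-9 — does not strictly rise throughout.
Coda: /ɾ/ is a rhotic (sonority 7), /m/ is a nasal (sonority 5), /v/ is a voiced fricative (sonority 4).
Coda profile 9-7-5-4 — falls from the nucleus.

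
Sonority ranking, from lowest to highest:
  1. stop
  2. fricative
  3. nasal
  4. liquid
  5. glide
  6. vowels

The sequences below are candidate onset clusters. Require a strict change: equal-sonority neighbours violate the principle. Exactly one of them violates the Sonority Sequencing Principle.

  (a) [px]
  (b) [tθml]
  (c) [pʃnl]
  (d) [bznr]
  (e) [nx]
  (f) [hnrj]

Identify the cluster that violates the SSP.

(a) [px]: profile 1-2 — obeys.
(b) [tθml]: profile 1-2-3-4 — obeys.
(c) [pʃnl]: profile 1-2-3-4 — obeys.
(d) [bznr]: profile 1-2-3-4 — obeys.
(e) [nx]: profile 3-2 — violates.
(f) [hnrj]: profile 2-3-4-5 — obeys.

e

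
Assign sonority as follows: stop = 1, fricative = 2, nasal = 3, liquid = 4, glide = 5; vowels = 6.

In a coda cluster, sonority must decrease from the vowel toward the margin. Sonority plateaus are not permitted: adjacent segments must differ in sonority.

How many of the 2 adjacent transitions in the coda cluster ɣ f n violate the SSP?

/ɣ/ — fricative, sonority 2.
/f/ — fricative, sonority 2.
/n/ — nasal, sonority 3.
/ɣ/→/f/: 2→2 (plateau) — violation.
/f/→/n/: 2→3 (does not fall) — violation.

2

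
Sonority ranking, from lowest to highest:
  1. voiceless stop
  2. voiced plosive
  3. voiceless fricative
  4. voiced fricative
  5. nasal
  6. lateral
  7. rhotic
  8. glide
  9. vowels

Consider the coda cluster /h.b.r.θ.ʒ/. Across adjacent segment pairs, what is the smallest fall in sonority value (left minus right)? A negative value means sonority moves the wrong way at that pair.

/h/ — voiceless fricative, sonority 3.
/b/ — voiced plosive, sonority 2.
/r/ — rhotic, sonority 7.
/θ/ — voiceless fricative, sonority 3.
/ʒ/ — voiced fricative, sonority 4.
/h/→/b/: change +1.
/b/→/r/: change -5.
/r/→/θ/: change +4.
/θ/→/ʒ/: change -1.
Minimum = -5.

-5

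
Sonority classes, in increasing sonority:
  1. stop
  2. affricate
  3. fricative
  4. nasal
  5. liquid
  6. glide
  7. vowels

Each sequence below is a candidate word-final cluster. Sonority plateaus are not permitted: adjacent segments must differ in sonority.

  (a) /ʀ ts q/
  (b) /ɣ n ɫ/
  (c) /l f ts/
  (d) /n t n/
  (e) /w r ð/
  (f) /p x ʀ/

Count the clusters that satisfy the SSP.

(a) sonority 5-2-1: well-formed.
(b) sonority 3-4-5: ill-formed.
(c) sonority 5-3-2: well-formed.
(d) sonority 4-1-4: ill-formed.
(e) sonority 6-5-3: well-formed.
(f) sonority 1-3-5: ill-formed.

3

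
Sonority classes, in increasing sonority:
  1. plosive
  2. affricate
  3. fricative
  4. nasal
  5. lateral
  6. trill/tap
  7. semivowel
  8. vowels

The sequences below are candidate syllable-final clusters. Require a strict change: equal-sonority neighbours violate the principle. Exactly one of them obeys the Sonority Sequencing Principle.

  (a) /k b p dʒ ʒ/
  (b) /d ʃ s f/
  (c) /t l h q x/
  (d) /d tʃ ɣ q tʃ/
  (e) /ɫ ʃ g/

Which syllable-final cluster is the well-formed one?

e

(a) sonority 1-1-1-2-3: ill-formed.
(b) sonority 1-3-3-3: ill-formed.
(c) sonority 1-5-3-1-3: ill-formed.
(d) sonority 1-2-3-1-2: ill-formed.
(e) sonority 5-3-1: well-formed.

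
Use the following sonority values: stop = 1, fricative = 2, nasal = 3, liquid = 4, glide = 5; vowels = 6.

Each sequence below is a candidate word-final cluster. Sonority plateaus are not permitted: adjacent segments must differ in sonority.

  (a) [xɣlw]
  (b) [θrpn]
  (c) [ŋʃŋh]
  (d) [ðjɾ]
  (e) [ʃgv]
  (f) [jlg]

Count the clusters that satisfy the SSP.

1

(a) sonority 2-2-4-5: ill-formed.
(b) sonority 2-4-1-3: ill-formed.
(c) sonority 3-2-3-2: ill-formed.
(d) sonority 2-5-4: ill-formed.
(e) sonority 2-1-2: ill-formed.
(f) sonority 5-4-1: well-formed.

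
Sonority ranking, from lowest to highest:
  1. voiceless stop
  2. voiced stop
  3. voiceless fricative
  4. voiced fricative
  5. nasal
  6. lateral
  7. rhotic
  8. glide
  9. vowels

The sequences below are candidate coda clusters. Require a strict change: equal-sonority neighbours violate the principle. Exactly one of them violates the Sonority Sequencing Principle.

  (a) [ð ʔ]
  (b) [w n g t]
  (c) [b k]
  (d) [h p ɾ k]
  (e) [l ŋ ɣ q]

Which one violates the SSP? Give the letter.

(a) [ð ʔ]: profile 4-1 — obeys.
(b) [w n g t]: profile 8-5-2-1 — obeys.
(c) [b k]: profile 2-1 — obeys.
(d) [h p ɾ k]: profile 3-1-7-1 — violates.
(e) [l ŋ ɣ q]: profile 6-5-4-1 — obeys.

d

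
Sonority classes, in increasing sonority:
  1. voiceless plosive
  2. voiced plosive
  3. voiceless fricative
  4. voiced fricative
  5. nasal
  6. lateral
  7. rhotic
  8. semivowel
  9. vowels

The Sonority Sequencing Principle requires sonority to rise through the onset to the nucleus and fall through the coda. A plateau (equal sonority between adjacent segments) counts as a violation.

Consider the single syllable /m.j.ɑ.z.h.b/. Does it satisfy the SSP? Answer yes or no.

yes

Onset: /m/ is a nasal (sonority 5), /j/ is a semivowel (sonority 8); then the nucleus /ɑ/ (sonority 9).
Onset profile 5-8-9 — rises to the nucleus.
Coda: /z/ is a voiced fricative (sonority 4), /h/ is a voiceless fricative (sonority 3), /b/ is a voiced plosive (sonority 2).
Coda profile 9-4-3-2 — falls from the nucleus.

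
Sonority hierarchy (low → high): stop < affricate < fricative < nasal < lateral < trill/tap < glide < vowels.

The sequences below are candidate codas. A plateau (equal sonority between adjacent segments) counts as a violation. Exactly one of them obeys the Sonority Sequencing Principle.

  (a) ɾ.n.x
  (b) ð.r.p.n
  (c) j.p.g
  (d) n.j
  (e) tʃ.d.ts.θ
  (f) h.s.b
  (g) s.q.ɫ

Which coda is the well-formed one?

a

(a) 6-4-3 → obeys
(b) 3-6-1-4 → violates
(c) 7-1-1 → violates
(d) 4-7 → violates
(e) 2-1-2-3 → violates
(f) 3-3-1 → violates
(g) 3-1-5 → violates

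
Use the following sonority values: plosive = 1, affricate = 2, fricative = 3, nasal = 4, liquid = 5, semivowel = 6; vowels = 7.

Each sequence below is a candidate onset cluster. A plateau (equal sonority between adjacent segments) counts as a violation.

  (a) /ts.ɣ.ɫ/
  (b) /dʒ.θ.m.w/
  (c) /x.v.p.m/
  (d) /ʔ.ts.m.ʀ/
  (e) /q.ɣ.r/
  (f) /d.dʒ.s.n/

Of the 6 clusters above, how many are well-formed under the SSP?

(a) 2-3-5 → obeys
(b) 2-3-4-6 → obeys
(c) 3-3-1-4 → violates
(d) 1-2-4-5 → obeys
(e) 1-3-5 → obeys
(f) 1-2-3-4 → obeys

5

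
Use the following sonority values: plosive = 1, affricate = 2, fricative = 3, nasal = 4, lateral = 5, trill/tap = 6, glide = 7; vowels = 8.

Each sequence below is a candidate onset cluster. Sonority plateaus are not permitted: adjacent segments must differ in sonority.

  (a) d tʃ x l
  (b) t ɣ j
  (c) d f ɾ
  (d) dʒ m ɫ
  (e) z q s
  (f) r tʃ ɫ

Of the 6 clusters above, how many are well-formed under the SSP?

(a) 1-2-3-5 → obeys
(b) 1-3-7 → obeys
(c) 1-3-6 → obeys
(d) 2-4-5 → obeys
(e) 3-1-3 → violates
(f) 6-2-5 → violates

4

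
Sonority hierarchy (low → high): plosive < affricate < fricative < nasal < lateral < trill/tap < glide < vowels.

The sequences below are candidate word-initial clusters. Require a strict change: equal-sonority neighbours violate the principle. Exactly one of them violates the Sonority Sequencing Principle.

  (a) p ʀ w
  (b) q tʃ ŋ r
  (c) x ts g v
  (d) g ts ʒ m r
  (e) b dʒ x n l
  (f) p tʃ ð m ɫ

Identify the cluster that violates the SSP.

(a) sonority 1-6-7: well-formed.
(b) sonority 1-2-4-6: well-formed.
(c) sonority 3-2-1-3: ill-formed.
(d) sonority 1-2-3-4-6: well-formed.
(e) sonority 1-2-3-4-5: well-formed.
(f) sonority 1-2-3-4-5: well-formed.

c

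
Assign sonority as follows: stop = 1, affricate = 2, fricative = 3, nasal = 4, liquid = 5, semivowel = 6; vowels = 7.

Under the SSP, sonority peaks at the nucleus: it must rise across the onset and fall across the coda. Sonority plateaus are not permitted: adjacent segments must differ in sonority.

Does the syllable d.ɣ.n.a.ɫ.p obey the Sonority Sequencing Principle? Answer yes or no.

Onset: /d/ is a stop (sonority 1), /ɣ/ is a fricative (sonority 3), /n/ is a nasal (sonority 4); then the nucleus /a/ (sonority 7).
Onset profile 1-3-4-7 — rises to the nucleus.
Coda: /ɫ/ is a liquid (sonority 5), /p/ is a stop (sonority 1).
Coda profile 7-5-1 — falls from the nucleus.

yes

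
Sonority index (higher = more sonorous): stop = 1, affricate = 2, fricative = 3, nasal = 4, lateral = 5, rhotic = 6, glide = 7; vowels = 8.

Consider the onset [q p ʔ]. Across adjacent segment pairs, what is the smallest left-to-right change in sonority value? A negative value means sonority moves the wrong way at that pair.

0

/q/: stop = 1.
/p/: stop = 1.
/ʔ/: stop = 1.
/q/→/p/: change +0.
/p/→/ʔ/: change +0.
Minimum = 0.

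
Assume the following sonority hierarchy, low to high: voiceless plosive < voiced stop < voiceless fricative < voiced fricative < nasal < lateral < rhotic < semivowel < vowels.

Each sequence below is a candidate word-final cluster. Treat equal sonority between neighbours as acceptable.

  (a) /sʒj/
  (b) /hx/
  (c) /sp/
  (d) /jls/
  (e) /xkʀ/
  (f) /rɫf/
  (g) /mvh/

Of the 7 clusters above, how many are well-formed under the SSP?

5

(a) sonority 3-4-8: ill-formed.
(b) sonority 3-3: well-formed.
(c) sonority 3-1: well-formed.
(d) sonority 8-6-3: well-formed.
(e) sonority 3-1-7: ill-formed.
(f) sonority 7-6-3: well-formed.
(g) sonority 5-4-3: well-formed.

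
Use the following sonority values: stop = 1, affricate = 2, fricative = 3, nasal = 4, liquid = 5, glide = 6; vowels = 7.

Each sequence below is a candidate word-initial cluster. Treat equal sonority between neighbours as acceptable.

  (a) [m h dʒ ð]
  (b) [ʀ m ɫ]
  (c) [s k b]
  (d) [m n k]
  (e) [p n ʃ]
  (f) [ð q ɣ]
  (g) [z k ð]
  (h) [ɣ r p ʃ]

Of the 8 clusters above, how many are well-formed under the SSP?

(a) [m h dʒ ð]: profile 4-3-2-3 — violates.
(b) [ʀ m ɫ]: profile 5-4-5 — violates.
(c) [s k b]: profile 3-1-1 — violates.
(d) [m n k]: profile 4-4-1 — violates.
(e) [p n ʃ]: profile 1-4-3 — violates.
(f) [ð q ɣ]: profile 3-1-3 — violates.
(g) [z k ð]: profile 3-1-3 — violates.
(h) [ɣ r p ʃ]: profile 3-5-1-3 — violates.

0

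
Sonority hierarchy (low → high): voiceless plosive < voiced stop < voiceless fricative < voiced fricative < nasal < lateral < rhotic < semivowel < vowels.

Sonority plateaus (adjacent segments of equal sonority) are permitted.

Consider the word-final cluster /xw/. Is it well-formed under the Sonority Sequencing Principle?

/x/: voiceless fricative = 3.
/w/: semivowel = 8.
The profile is 3-8. Between /x/ (3) and /w/ (8) sonority does not fall, so the cluster violates the SSP.

no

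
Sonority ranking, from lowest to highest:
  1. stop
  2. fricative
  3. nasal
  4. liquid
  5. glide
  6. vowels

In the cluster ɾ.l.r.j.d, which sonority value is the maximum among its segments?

5

/ɾ/ is a liquid (sonority 4).
/l/ is a liquid (sonority 4).
/r/ is a liquid (sonority 4).
/j/ is a glide (sonority 5).
/d/ is a stop (sonority 1).
The maximum is 5.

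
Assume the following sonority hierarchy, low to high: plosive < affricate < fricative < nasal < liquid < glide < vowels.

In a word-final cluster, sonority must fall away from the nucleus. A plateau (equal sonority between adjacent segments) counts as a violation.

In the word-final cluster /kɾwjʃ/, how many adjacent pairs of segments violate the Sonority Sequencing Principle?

3

/k/ — plosive, sonority 1.
/ɾ/ — liquid, sonority 5.
/w/ — glide, sonority 6.
/j/ — glide, sonority 6.
/ʃ/ — fricative, sonority 3.
/k/→/ɾ/: 1→5 (does not fall) — violation.
/ɾ/→/w/: 5→6 (does not fall) — violation.
/w/→/j/: 6→6 (plateau) — violation.
/j/→/ʃ/: 6→3 (falls) — ok.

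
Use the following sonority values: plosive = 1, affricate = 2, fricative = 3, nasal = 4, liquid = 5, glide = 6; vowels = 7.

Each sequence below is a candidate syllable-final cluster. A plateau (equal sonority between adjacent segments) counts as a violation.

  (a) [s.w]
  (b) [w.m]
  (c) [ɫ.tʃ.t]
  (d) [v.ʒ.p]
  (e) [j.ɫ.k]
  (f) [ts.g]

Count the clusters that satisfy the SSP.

4

(a) sonority 3-6: ill-formed.
(b) sonority 6-4: well-formed.
(c) sonority 5-2-1: well-formed.
(d) sonority 3-3-1: ill-formed.
(e) sonority 6-5-1: well-formed.
(f) sonority 2-1: well-formed.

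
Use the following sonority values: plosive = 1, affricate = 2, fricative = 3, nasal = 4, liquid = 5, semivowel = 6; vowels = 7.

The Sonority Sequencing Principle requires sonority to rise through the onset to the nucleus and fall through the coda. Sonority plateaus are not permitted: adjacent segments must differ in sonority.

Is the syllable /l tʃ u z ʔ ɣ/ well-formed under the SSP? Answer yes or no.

Onset: /l/ is a liquid (sonority 5), /tʃ/ is an affricate (sonority 2); then the nucleus /u/ (sonority 7).
Onset profile 5-2-7 — does not strictly rise throughout.
Coda: /z/ is a fricative (sonority 3), /ʔ/ is a plosive (sonority 1), /ɣ/ is a fricative (sonority 3).
Coda profile 7-3-1-3 — does not strictly fall throughout.

no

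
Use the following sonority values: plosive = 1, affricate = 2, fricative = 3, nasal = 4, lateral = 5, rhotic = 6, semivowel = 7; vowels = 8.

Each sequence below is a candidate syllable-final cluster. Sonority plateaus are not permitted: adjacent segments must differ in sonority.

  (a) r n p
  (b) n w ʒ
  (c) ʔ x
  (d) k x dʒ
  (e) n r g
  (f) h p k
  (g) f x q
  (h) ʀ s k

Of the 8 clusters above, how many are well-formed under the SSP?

(a) sonority 6-4-1: well-formed.
(b) sonority 4-7-3: ill-formed.
(c) sonority 1-3: ill-formed.
(d) sonority 1-3-2: ill-formed.
(e) sonority 4-6-1: ill-formed.
(f) sonority 3-1-1: ill-formed.
(g) sonority 3-3-1: ill-formed.
(h) sonority 6-3-1: well-formed.

2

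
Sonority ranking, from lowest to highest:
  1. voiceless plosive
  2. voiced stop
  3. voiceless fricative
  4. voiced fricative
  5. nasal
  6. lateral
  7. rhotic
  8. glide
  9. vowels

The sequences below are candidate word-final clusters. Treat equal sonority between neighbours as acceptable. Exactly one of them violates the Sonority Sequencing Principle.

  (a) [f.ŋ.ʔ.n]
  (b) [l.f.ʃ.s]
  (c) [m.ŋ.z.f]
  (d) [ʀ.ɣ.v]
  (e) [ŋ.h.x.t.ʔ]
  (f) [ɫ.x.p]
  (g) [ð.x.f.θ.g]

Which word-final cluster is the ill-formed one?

a

(a) 3-5-1-5 → violates
(b) 6-3-3-3 → obeys
(c) 5-5-4-3 → obeys
(d) 7-4-4 → obeys
(e) 5-3-3-1-1 → obeys
(f) 6-3-1 → obeys
(g) 4-3-3-3-2 → obeys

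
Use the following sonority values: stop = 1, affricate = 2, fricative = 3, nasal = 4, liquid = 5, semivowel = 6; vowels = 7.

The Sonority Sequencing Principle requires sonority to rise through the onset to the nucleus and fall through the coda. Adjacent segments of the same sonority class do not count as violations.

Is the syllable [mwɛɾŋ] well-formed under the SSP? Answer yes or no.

Onset: /m/ is a nasal (sonority 4), /w/ is a semivowel (sonority 6); then the nucleus /ɛ/ (sonority 7).
Onset profile 4-6-7 — rises to the nucleus.
Coda: /ɾ/ is a liquid (sonority 5), /ŋ/ is a nasal (sonority 4).
Coda profile 7-5-4 — falls from the nucleus.

yes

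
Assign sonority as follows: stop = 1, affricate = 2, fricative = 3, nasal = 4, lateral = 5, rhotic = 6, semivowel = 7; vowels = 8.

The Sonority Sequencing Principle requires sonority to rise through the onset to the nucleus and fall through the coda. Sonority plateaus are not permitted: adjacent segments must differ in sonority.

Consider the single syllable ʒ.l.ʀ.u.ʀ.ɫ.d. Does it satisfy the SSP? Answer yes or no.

yes

Onset: /ʒ/ is a fricative (sonority 3), /l/ is a lateral (sonority 5), /ʀ/ is a rhotic (sonority 6); then the nucleus /u/ (sonority 8).
Onset profile 3-5-6-8 — rises to the nucleus.
Coda: /ʀ/ is a rhotic (sonority 6), /ɫ/ is a lateral (sonority 5), /d/ is a stop (sonority 1).
Coda profile 8-6-5-1 — falls from the nucleus.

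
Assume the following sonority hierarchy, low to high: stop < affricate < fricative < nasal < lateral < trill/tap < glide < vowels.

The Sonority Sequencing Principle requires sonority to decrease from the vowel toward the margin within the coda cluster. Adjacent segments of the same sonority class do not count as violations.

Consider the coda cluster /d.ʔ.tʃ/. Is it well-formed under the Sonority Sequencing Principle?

/d/ is a stop (sonority 1).
/ʔ/ is a stop (sonority 1).
/tʃ/ is an affricate (sonority 2).
The profile is 1-1-2. Between /ʔ/ (1) and /tʃ/ (2) sonority does not fall, so the cluster violates the SSP.

no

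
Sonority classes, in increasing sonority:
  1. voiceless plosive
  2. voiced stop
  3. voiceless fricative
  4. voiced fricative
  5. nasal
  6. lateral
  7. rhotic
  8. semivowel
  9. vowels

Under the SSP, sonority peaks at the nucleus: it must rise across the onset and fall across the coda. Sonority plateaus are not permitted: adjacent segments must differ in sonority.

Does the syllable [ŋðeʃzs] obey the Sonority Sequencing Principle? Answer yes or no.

no

Onset: /ŋ/ is a nasal (sonority 5), /ð/ is a voiced fricative (sonority 4); then the nucleus /e/ (sonority 9).
Onset profile 5-4-9 — does not strictly rise throughout.
Coda: /ʃ/ is a voiceless fricative (sonority 3), /z/ is a voiced fricative (sonority 4), /s/ is a voiceless fricative (sonority 3).
Coda profile 9-3-4-3 — does not strictly fall throughout.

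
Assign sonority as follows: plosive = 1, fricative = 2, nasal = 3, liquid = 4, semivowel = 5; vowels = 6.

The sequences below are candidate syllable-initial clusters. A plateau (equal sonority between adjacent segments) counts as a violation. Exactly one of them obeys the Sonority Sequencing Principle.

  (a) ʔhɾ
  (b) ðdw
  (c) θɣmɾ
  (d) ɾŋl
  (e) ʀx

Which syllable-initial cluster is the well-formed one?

(a) sonority 1-2-4: well-formed.
(b) sonority 2-1-5: ill-formed.
(c) sonority 2-2-3-4: ill-formed.
(d) sonority 4-3-4: ill-formed.
(e) sonority 4-2: ill-formed.

a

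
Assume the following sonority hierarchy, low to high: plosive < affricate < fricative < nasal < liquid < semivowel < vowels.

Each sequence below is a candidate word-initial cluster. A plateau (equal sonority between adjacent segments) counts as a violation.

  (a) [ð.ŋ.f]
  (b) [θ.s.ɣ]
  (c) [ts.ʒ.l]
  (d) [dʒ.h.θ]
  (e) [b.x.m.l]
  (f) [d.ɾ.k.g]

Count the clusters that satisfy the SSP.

2

(a) sonority 3-4-3: ill-formed.
(b) sonority 3-3-3: ill-formed.
(c) sonority 2-3-5: well-formed.
(d) sonority 2-3-3: ill-formed.
(e) sonority 1-3-4-5: well-formed.
(f) sonority 1-5-1-1: ill-formed.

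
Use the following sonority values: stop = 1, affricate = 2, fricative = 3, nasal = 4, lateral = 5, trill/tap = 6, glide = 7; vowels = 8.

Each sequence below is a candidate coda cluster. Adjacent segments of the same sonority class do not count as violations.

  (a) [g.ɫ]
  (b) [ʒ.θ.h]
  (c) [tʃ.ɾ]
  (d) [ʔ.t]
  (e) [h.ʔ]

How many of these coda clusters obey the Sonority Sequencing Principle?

3

(a) sonority 1-5: ill-formed.
(b) sonority 3-3-3: well-formed.
(c) sonority 2-6: ill-formed.
(d) sonority 1-1: well-formed.
(e) sonority 3-1: well-formed.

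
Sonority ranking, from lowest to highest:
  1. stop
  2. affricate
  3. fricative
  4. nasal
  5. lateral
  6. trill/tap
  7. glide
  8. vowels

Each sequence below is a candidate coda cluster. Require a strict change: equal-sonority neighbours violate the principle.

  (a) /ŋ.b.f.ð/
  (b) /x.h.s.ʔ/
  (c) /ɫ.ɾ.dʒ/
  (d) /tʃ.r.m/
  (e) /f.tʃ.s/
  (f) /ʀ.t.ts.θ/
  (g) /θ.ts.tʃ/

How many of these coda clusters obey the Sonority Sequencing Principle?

(a) sonority 4-1-3-3: ill-formed.
(b) sonority 3-3-3-1: ill-formed.
(c) sonority 5-6-2: ill-formed.
(d) sonority 2-6-4: ill-formed.
(e) sonority 3-2-3: ill-formed.
(f) sonority 6-1-2-3: ill-formed.
(g) sonority 3-2-2: ill-formed.

0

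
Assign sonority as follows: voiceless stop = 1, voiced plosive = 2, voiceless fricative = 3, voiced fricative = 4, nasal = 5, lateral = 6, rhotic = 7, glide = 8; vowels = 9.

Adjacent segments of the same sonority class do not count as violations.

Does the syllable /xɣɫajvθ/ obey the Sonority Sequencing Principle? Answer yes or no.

yes

Onset: /x/ is a voiceless fricative (sonority 3), /ɣ/ is a voiced fricative (sonority 4), /ɫ/ is a lateral (sonority 6); then the nucleus /a/ (sonority 9).
Onset profile 3-4-6-9 — rises to the nucleus.
Coda: /j/ is a glide (sonority 8), /v/ is a voiced fricative (sonority 4), /θ/ is a voiceless fricative (sonority 3).
Coda profile 9-8-4-3 — falls from the nucleus.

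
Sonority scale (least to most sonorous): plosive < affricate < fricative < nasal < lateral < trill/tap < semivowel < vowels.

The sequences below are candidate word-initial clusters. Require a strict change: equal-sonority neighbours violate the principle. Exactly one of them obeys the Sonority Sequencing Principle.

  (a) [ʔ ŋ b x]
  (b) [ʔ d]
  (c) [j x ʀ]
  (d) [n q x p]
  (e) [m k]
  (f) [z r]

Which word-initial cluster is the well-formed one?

f

(a) 1-4-1-3 → violates
(b) 1-1 → violates
(c) 7-3-6 → violates
(d) 4-1-3-1 → violates
(e) 4-1 → violates
(f) 3-6 → obeys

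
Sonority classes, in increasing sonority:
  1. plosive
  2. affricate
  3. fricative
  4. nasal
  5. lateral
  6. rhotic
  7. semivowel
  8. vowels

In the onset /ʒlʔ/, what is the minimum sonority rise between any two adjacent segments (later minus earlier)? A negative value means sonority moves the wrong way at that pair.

-4

/ʒ/ is a fricative (sonority 3).
/l/ is a lateral (sonority 5).
/ʔ/ is a plosive (sonority 1).
/ʒ/→/l/: change +2.
/l/→/ʔ/: change -4.
Minimum = -4.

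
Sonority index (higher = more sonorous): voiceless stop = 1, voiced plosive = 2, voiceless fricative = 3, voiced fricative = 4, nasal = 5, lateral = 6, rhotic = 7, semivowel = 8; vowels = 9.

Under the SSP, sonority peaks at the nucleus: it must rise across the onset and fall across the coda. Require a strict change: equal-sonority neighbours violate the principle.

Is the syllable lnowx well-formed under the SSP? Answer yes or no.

no

Onset: /l/ is a lateral (sonority 6), /n/ is a nasal (sonority 5); then the nucleus /o/ (sonority 9).
Onset profile 6-5-9 — does not strictly rise throughout.
Coda: /w/ is a semivowel (sonority 8), /x/ is a voiceless fricative (sonority 3).
Coda profile 9-8-3 — falls from the nucleus.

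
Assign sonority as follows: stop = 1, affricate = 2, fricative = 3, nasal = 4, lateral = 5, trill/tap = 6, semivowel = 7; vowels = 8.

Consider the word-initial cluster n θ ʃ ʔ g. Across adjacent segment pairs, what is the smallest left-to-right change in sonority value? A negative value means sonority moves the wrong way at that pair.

/n/ — nasal, sonority 4.
/θ/ — fricative, sonority 3.
/ʃ/ — fricative, sonority 3.
/ʔ/ — stop, sonority 1.
/g/ — stop, sonority 1.
/n/→/θ/: change -1.
/θ/→/ʃ/: change +0.
/ʃ/→/ʔ/: change -2.
/ʔ/→/g/: change +0.
Minimum = -2.

-2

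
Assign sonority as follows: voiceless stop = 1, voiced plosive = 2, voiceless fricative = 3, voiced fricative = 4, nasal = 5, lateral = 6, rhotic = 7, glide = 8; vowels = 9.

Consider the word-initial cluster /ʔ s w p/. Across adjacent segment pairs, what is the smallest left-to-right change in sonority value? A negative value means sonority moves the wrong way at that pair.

-7

/ʔ/ — voiceless stop, sonority 1.
/s/ — voiceless fricative, sonority 3.
/w/ — glide, sonority 8.
/p/ — voiceless stop, sonority 1.
/ʔ/→/s/: change +2.
/s/→/w/: change +5.
/w/→/p/: change -7.
Minimum = -7.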